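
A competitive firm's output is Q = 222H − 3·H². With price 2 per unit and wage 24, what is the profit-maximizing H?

H* = 35

The marginal product of H is MP_H = 222 − 6H.
A price-taking firm hires until the value of the marginal product equals the wage: P·MP_H = w, so 2·(222 − 6H) = 24.
Then 222 − 6H = 12, giving H = 35.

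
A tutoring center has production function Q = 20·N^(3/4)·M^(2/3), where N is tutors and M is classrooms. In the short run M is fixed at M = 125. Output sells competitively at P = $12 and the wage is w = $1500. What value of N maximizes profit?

With M = 125, MP_N = (3/4)·20·N^(-1/4)·125^(2/3) = 375·N^(-1/4).
Profit maximization for a price taker requires P·MP_N = w: 12·375·N^(-1/4) = 1500.
So N^(-1/4) = 1/3, which gives N = 81.

N* = 81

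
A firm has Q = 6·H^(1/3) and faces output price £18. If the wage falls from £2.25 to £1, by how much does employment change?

From P·MP_H = w with MP_H = 2·H^(-2/3), the labor demand is H(w) = (36/w)^(3/2).
At w = 2.25: H = 64. At w = 1: H = 216.
ΔH = 216 − 64 = 152.

ΔH = 152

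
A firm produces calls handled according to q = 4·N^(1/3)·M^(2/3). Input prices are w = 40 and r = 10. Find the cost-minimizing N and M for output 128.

N* = 8, M* = 64

Cost minimization requires the marginal rate of technical substitution to equal the input-price ratio: MP_N/MP_M = w/r.
Here MP_N/MP_M = (1/3)·(M/N)/(2/3) = 0.5·(M/N). Setting this equal to 40/10 = 4 gives M = 8N.
Substituting into q = 128: 4·N^(1/3)·(8N)^(2/3) = 128.
Solving, N = 8 and M = 64.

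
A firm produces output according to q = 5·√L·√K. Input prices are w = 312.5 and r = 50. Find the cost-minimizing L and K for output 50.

L* = 4, K* = 25

Cost minimization requires the marginal rate of technical substitution to equal the input-price ratio: MP_L/MP_K = w/r.
Here MP_L/MP_K = (1/2)·(K/L)/(1/2) = (K/L). Setting this equal to 312.5/50 = 6.25 gives K = 6.25L.
Substituting into q = 50: 5·L^(1/2)·(6.25L)^(1/2) = 50.
Solving, L = 4 and K = 25.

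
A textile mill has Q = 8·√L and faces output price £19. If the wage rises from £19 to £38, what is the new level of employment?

L* = 4

From P·MP_L = w with MP_L = 4·L^(-1/2), the labor demand is L(w) = (76/w)^(2).
At w = 19: L = 16. At w = 38: L = 4.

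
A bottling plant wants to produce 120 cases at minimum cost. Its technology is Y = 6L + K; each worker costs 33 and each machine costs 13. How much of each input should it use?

The inputs are perfect substitutes, so the firm uses whichever has the lower cost per unit of output.
Cost per unit of output via L is 5.5; via K it is 13. L is cheaper.
Producing Y = 120 with L alone: L = 20, K = 0.

L* = 20, K* = 0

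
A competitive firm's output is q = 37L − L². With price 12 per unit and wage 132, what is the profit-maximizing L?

L* = 13

The marginal product of L is MP_L = 37 − 2L.
A price-taking firm hires until the value of the marginal product equals the wage: P·MP_L = w, so 12·(37 − 2L) = 132.
Then 37 − 2L = 11, giving L = 13.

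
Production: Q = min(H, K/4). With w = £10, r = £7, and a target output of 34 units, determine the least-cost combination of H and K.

H* = 34, K* = 136

With a fixed-proportions technology, the cost-minimizing bundle uses no slack in either input: H = K/4 = Q.
So H = 34 and K = 4·34 = 136.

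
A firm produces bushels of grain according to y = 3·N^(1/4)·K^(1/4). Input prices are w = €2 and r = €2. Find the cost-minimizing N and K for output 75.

N* = 625, K* = 625

Cost minimization requires the marginal rate of technical substitution to equal the input-price ratio: MP_N/MP_K = w/r.
Here MP_N/MP_K = (1/4)·(K/N)/(1/4) = (K/N). Setting this equal to 2/2 = 1 gives K = N.
Substituting into y = 75: 3·N^(1/4)·(N)^(1/4) = 75.
Solving, N = 625 and K = 625.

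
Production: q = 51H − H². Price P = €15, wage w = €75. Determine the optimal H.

The marginal product of H is MP_H = 51 − 2H.
A price-taking firm hires until the value of the marginal product equals the wage: P·MP_H = w, so 15·(51 − 2H) = 75.
Then 51 − 2H = 5, giving H = 23.

H* = 23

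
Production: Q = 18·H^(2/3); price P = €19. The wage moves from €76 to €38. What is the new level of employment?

H* = 216

From P·MP_H = w with MP_H = 12·H^(-1/3), the labor demand is H(w) = (228/w)^(3).
At w = 76: H = 27. At w = 38: H = 216.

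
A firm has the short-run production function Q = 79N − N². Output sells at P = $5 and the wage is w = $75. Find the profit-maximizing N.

The marginal product of N is MP_N = 79 − 2N.
A price-taking firm hires until the value of the marginal product equals the wage: P·MP_N = w, so 5·(79 − 2N) = 75.
Then 79 − 2N = 15, giving N = 32.

N* = 32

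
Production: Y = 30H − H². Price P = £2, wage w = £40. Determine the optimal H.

The marginal product of H is MP_H = 30 − 2H.
A price-taking firm hires until the value of the marginal product equals the wage: P·MP_H = w, so 2·(30 − 2H) = 40.
Then 30 − 2H = 20, giving H = 5.

H* = 5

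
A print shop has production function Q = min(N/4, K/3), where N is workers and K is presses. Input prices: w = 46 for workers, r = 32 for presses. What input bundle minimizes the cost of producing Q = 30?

N* = 120, K* = 90

With a fixed-proportions technology, the cost-minimizing bundle uses no slack in either input: N/4 = K/3 = Q.
So N = 4·30 = 120 and K = 3·30 = 90.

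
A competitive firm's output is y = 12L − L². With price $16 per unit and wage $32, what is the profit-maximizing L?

L* = 5

The marginal product of L is MP_L = 12 − 2L.
A price-taking firm hires until the value of the marginal product equals the wage: P·MP_L = w, so 16·(12 − 2L) = 32.
Then 12 − 2L = 2, giving L = 5.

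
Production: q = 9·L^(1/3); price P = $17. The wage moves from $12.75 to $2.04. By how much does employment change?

From P·MP_L = w with MP_L = 3·L^(-2/3), the labor demand is L(w) = (51/w)^(3/2).
At w = 12.75: L = 8. At w = 2.04: L = 125.
ΔL = 125 − 8 = 117.

ΔL = 117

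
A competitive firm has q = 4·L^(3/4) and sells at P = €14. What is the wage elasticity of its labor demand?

MP_L = (3/4)·4·L^(-1/4), so P·MP_L = w gives 42·L^(-1/4) = w.
Solving, L(w) = (42/w)^(4). This is a constant-elasticity form: L ∝ w^(−4), so ε = −4.

ε = -4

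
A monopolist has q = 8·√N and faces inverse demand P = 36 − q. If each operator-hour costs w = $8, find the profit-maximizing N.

Marginal revenue from the inverse demand is MR = 36 − 2q.
The marginal product is MP_N = 4·N^(-1/2).
A monopolist hires until marginal revenue product equals the wage: MR·MP_N = w.
At N, q = 8·√N. Substituting and solving: (36 − 16·√N)·4·N^(-1/2) = 8 gives N = 4.

N* = 4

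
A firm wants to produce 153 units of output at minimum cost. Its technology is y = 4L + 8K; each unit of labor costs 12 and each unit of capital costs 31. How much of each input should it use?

The inputs are perfect substitutes, so the firm uses whichever has the lower cost per unit of output.
Cost per unit of output via L is w/4 = 3; via K it is r/8 = 3.875. L is cheaper.
Producing y = 153 with L alone: L = 38.25, K = 0.

L* = 38.25, K* = 0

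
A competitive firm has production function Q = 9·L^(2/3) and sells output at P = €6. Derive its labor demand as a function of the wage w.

L(w) = 46656/w³

MP_L = (2/3)·9·L^(-1/3) = 6·L^(-1/3).
Setting P·MP_L = w: 36·L^(-1/3) = w.
Solving for L: L^(-1/3) = w/36, so L = (36/w)^(3).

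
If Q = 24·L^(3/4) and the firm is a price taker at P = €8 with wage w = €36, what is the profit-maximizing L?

MP_L = (3/4)·24·L^(-1/4) = 18·L^(-1/4).
Profit maximization for a price taker requires P·MP_L = w: 8·18·L^(-1/4) = 36.
So L^(-1/4) = 0.25, which gives L = 256.

L* = 256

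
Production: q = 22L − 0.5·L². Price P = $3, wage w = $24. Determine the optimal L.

The marginal product of L is MP_L = 22 − L.
A price-taking firm hires until the value of the marginal product equals the wage: P·MP_L = w, so 3·(22 − L) = 24.
Then 22 − L = 8, giving L = 14.

L* = 14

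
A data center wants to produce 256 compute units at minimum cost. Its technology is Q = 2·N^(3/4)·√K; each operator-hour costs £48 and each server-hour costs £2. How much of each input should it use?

N* = 16, K* = 256

Cost minimization requires the marginal rate of technical substitution to equal the input-price ratio: MP_N/MP_K = w/r.
Here MP_N/MP_K = (3/4)·(K/N)/(1/2) = 1.5·(K/N). Setting this equal to 48/2 = 24 gives K = 16N.
Substituting into Q = 256: 2·N^(3/4)·(16N)^(1/2) = 256.
Solving, N = 16 and K = 256.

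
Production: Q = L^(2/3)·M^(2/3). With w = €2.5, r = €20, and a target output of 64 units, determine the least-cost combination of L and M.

Cost minimization requires the marginal rate of technical substitution to equal the input-price ratio: MP_L/MP_M = w/r.
Here MP_L/MP_M = (2/3)·(M/L)/(2/3) = (M/L). Setting this equal to 2.5/20 = 0.125 gives M = 0.125L.
Substituting into Q = 64: L^(2/3)·(0.125L)^(2/3) = 64.
Solving, L = 64 and M = 8.

L* = 64, M* = 8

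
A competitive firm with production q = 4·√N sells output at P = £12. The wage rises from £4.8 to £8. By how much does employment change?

From P·MP_N = w with MP_N = 2·N^(-1/2), the labor demand is N(w) = (24/w)^(2).
At w = 4.8: N = 25. At w = 8: N = 9.
ΔN = 9 − 25 = -16.

ΔN = -16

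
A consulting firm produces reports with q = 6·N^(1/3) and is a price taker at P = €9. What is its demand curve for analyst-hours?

MP_N = (1/3)·6·N^(-2/3) = 2·N^(-2/3).
Setting P·MP_N = w: 18·N^(-2/3) = w.
Solving for N: N^(-2/3) = w/18, so N = (18/w)^(3/2).

N(w) = (18/w)^(3/2)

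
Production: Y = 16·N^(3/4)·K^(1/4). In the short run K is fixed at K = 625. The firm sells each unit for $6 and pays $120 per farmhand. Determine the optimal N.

N* = 81

With K = 625, MP_N = (3/4)·16·N^(-1/4)·625^(1/4) = 60·N^(-1/4).
Profit maximization for a price taker requires P·MP_N = w: 6·60·N^(-1/4) = 120.
So N^(-1/4) = 1/3, which gives N = 81.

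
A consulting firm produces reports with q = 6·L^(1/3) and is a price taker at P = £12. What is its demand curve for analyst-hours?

L(w) = (24/w)^(3/2)

MP_L = (1/3)·6·L^(-2/3) = 2·L^(-2/3).
Setting P·MP_L = w: 24·L^(-2/3) = w.
Solving for L: L^(-2/3) = w/24, so L = (24/w)^(3/2).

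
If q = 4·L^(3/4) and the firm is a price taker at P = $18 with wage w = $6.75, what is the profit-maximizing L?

L* = 4096

MP_L = (3/4)·4·L^(-1/4) = 3·L^(-1/4).
Profit maximization for a price taker requires P·MP_L = w: 18·3·L^(-1/4) = 6.75.
So L^(-1/4) = 0.125, which gives L = 4096.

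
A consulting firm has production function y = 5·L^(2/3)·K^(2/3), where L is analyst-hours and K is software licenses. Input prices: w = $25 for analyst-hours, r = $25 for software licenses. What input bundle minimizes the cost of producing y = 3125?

Cost minimization requires the marginal rate of technical substitution to equal the input-price ratio: MP_L/MP_K = w/r.
Here MP_L/MP_K = (2/3)·(K/L)/(2/3) = (K/L). Setting this equal to 25/25 = 1 gives K = L.
Substituting into y = 3125: 5·L^(2/3)·(L)^(2/3) = 3125.
Solving, L = 125 and K = 125.

L* = 125, K* = 125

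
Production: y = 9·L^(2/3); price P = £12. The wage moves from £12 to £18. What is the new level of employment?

L* = 64

From P·MP_L = w with MP_L = 6·L^(-1/3), the labor demand is L(w) = (72/w)^(3).
At w = 12: L = 216. At w = 18: L = 64.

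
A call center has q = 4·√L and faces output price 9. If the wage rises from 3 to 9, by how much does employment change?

From P·MP_L = w with MP_L = 2·L^(-1/2), the labor demand is L(w) = (18/w)^(2).
At w = 3: L = 36. At w = 9: L = 4.
ΔL = 4 − 36 = -32.

ΔL = -32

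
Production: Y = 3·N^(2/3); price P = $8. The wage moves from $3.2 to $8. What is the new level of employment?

From P·MP_N = w with MP_N = 2·N^(-1/3), the labor demand is N(w) = (16/w)^(3).
At w = 3.2: N = 125. At w = 8: N = 8.

N* = 8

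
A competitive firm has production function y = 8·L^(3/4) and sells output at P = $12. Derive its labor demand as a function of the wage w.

MP_L = (3/4)·8·L^(-1/4) = 6·L^(-1/4).
Setting P·MP_L = w: 72·L^(-1/4) = w.
Solving for L: L^(-1/4) = w/72, so L = (72/w)^(4).

L(w) = (72/w)^(4)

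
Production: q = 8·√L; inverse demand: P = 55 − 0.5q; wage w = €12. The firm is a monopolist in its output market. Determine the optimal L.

L* = 25

Marginal revenue from the inverse demand is MR = 55 − q.
The marginal product is MP_L = 4·L^(-1/2).
A monopolist hires until marginal revenue product equals the wage: MR·MP_L = w.
At L, q = 8·√L. Substituting and solving: (55 − 8·√L)·4·L^(-1/2) = 12 gives L = 25.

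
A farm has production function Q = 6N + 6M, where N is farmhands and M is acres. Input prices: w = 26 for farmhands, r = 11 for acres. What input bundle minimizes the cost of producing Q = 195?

The inputs are perfect substitutes, so the firm uses whichever has the lower cost per unit of output.
Cost per unit of output via N is w/6 = 13/3; via M it is r/6 = 11/6. M is cheaper.
Producing Q = 195 with M alone: N = 0, M = 32.5.

N* = 0, M* = 32.5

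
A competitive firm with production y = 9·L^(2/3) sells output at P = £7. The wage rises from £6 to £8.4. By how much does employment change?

ΔL = -218

From P·MP_L = w with MP_L = 6·L^(-1/3), the labor demand is L(w) = (42/w)^(3).
At w = 6: L = 343. At w = 8.4: L = 125.
ΔL = 125 − 343 = -218.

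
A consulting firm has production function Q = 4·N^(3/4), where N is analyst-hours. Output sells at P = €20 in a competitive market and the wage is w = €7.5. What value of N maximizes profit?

MP_N = (3/4)·4·N^(-1/4) = 3·N^(-1/4).
Profit maximization for a price taker requires P·MP_N = w: 20·3·N^(-1/4) = 7.5.
So N^(-1/4) = 0.125, which gives N = 4096.

N* = 4096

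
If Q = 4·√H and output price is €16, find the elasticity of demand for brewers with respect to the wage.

ε = -2

MP_H = (1/2)·4·H^(-1/2), so P·MP_H = w gives 32·H^(-1/2) = w.
Solving, H(w) = (32/w)^(2). This is a constant-elasticity form: H ∝ w^(−2), so ε = −2.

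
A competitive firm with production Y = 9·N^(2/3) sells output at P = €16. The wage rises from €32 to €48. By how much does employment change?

From P·MP_N = w with MP_N = 6·N^(-1/3), the labor demand is N(w) = (96/w)^(3).
At w = 32: N = 27. At w = 48: N = 8.
ΔN = 8 − 27 = -19.

ΔN = -19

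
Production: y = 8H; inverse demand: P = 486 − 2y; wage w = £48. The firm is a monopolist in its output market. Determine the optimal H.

H* = 15

Marginal revenue from the inverse demand is MR = 486 − 4y.
The marginal product is MP_H = 8.
A monopolist hires until marginal revenue product equals the wage: MR·MP_H = w.
(486 − 32H)·8 = 48, so H = 15.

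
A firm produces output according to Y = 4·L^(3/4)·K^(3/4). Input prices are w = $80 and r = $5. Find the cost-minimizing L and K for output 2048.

Cost minimization requires the marginal rate of technical substitution to equal the input-price ratio: MP_L/MP_K = w/r.
Here MP_L/MP_K = (3/4)·(K/L)/(3/4) = (K/L). Setting this equal to 80/5 = 16 gives K = 16L.
Substituting into Y = 2048: 4·L^(3/4)·(16L)^(3/4) = 2048.
Solving, L = 16 and K = 256.

L* = 16, K* = 256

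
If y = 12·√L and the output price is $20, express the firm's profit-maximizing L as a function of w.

MP_L = (1/2)·12·L^(-1/2) = 6·L^(-1/2).
Setting P·MP_L = w: 120·L^(-1/2) = w.
Solving for L: L^(-1/2) = w/120, so L = (120/w)^(2).

L(w) = 14400/w²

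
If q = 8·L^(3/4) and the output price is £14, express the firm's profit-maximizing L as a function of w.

L(w) = (84/w)^(4)

MP_L = (3/4)·8·L^(-1/4) = 6·L^(-1/4).
Setting P·MP_L = w: 84·L^(-1/4) = w.
Solving for L: L^(-1/4) = w/84, so L = (84/w)^(4).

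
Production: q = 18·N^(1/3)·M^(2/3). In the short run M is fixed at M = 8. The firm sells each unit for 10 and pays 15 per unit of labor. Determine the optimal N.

N* = 64

With M = 8, MP_N = (1/3)·18·N^(-2/3)·8^(2/3) = 24·N^(-2/3).
Profit maximization for a price taker requires P·MP_N = w: 10·24·N^(-2/3) = 15.
So N^(-2/3) = 0.0625, which gives N = 64.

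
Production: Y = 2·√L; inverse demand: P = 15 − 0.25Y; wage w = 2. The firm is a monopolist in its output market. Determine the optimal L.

L* = 25

Marginal revenue from the inverse demand is MR = 15 − 0.5Y.
The marginal product is MP_L = L^(-1/2).
A monopolist hires until marginal revenue product equals the wage: MR·MP_L = w.
At L, Y = 2·√L. Substituting and solving: (15 − √L)·L^(-1/2) = 2 gives L = 25.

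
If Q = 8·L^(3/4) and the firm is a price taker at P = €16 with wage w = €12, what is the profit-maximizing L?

MP_L = (3/4)·8·L^(-1/4) = 6·L^(-1/4).
Profit maximization for a price taker requires P·MP_L = w: 16·6·L^(-1/4) = 12.
So L^(-1/4) = 0.125, which gives L = 4096.

L* = 4096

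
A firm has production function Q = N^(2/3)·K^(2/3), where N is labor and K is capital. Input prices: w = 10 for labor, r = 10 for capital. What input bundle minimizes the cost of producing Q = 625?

N* = 125, K* = 125

Cost minimization requires the marginal rate of technical substitution to equal the input-price ratio: MP_N/MP_K = w/r.
Here MP_N/MP_K = (2/3)·(K/N)/(2/3) = (K/N). Setting this equal to 10/10 = 1 gives K = N.
Substituting into Q = 625: N^(2/3)·(N)^(2/3) = 625.
Solving, N = 125 and K = 125.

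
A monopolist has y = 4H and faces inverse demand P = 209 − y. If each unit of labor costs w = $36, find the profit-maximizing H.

H* = 25

Marginal revenue from the inverse demand is MR = 209 − 2y.
The marginal product is MP_H = 4.
A monopolist hires until marginal revenue product equals the wage: MR·MP_H = w.
(209 − 8H)·4 = 36, so H = 25.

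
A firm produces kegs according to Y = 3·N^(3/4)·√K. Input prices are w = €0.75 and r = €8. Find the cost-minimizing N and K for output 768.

Cost minimization requires the marginal rate of technical substitution to equal the input-price ratio: MP_N/MP_K = w/r.
Here MP_N/MP_K = (3/4)·(K/N)/(1/2) = 1.5·(K/N). Setting this equal to 0.75/8 = 0.09375 gives K = 0.0625N.
Substituting into Y = 768: 3·N^(3/4)·(0.0625N)^(1/2) = 768.
Solving, N = 256 and K = 16.

N* = 256, K* = 16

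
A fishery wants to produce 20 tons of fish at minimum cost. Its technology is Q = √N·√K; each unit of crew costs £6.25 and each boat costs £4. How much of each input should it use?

Cost minimization requires the marginal rate of technical substitution to equal the input-price ratio: MP_N/MP_K = w/r.
Here MP_N/MP_K = (1/2)·(K/N)/(1/2) = (K/N). Setting this equal to 6.25/4 = 1.5625 gives K = 1.5625N.
Substituting into Q = 20: N^(1/2)·(1.5625N)^(1/2) = 20.
Solving, N = 16 and K = 25.

N* = 16, K* = 25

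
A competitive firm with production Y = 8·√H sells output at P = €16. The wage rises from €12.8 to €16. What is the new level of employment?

From P·MP_H = w with MP_H = 4·H^(-1/2), the labor demand is H(w) = (64/w)^(2).
At w = 12.8: H = 25. At w = 16: H = 16.

H* = 16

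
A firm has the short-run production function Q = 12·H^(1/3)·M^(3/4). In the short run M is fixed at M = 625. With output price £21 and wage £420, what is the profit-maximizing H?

With M = 625, MP_H = (1/3)·12·H^(-2/3)·625^(3/4) = 500·H^(-2/3).
Profit maximization for a price taker requires P·MP_H = w: 21·500·H^(-2/3) = 420.
So H^(-2/3) = 0.04, which gives H = 125.

H* = 125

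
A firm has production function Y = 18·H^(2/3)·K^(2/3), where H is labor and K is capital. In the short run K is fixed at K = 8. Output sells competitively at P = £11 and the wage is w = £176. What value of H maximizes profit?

With K = 8, MP_H = (2/3)·18·H^(-1/3)·8^(2/3) = 48·H^(-1/3).
Profit maximization for a price taker requires P·MP_H = w: 11·48·H^(-1/3) = 176.
So H^(-1/3) = 1/3, which gives H = 27.

H* = 27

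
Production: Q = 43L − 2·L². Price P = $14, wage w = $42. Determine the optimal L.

The marginal product of L is MP_L = 43 − 4L.
A price-taking firm hires until the value of the marginal product equals the wage: P·MP_L = w, so 14·(43 − 4L) = 42.
Then 43 − 4L = 3, giving L = 10.

L* = 10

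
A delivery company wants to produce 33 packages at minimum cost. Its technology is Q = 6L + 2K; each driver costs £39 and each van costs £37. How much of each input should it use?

The inputs are perfect substitutes, so the firm uses whichever has the lower cost per unit of output.
Cost per unit of output via L is w/6 = 6.5; via K it is r/2 = 18.5. L is cheaper.
Producing Q = 33 with L alone: L = 5.5, K = 0.

L* = 5.5, K* = 0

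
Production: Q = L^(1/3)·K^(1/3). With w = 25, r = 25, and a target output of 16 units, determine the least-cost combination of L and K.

L* = 64, K* = 64

Cost minimization requires the marginal rate of technical substitution to equal the input-price ratio: MP_L/MP_K = w/r.
Here MP_L/MP_K = (1/3)·(K/L)/(1/3) = (K/L). Setting this equal to 25/25 = 1 gives K = L.
Substituting into Q = 16: L^(1/3)·(L)^(1/3) = 16.
Solving, L = 64 and K = 64.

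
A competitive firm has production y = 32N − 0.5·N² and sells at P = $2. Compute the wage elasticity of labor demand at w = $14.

ε = -0.28

From P·MP_N = w with MP_N = 32 − N, labor demand is N(w) = 32 − w/2.
dN/dw = −1/(2) = -0.5.
At w = 14, N = 25, so ε = (dN/dw)·(w/N) = (-0.5)·(14/25) = -0.28.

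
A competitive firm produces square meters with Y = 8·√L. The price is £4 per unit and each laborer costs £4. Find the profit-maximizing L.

L* = 16

MP_L = (1/2)·8·L^(-1/2) = 4·L^(-1/2).
Profit maximization for a price taker requires P·MP_L = w: 4·4·L^(-1/2) = 4.
So L^(-1/2) = 0.25, which gives L = 16.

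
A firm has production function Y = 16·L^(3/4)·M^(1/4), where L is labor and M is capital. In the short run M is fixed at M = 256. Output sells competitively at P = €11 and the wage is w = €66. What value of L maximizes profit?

L* = 4096

With M = 256, MP_L = (3/4)·16·L^(-1/4)·256^(1/4) = 48·L^(-1/4).
Profit maximization for a price taker requires P·MP_L = w: 11·48·L^(-1/4) = 66.
So L^(-1/4) = 0.125, which gives L = 4096.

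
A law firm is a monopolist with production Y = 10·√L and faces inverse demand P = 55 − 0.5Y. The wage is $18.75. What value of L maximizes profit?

Marginal revenue from the inverse demand is MR = 55 − Y.
The marginal product is MP_L = 5·L^(-1/2).
A monopolist hires until marginal revenue product equals the wage: MR·MP_L = w.
At L, Y = 10·√L. Substituting and solving: (55 − 10·√L)·5·L^(-1/2) = 18.75 gives L = 16.

L* = 16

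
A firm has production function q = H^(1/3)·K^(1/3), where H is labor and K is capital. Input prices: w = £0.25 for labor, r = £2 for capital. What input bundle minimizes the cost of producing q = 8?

H* = 64, K* = 8

Cost minimization requires the marginal rate of technical substitution to equal the input-price ratio: MP_H/MP_K = w/r.
Here MP_H/MP_K = (1/3)·(K/H)/(1/3) = (K/H). Setting this equal to 0.25/2 = 0.125 gives K = 0.125H.
Substituting into q = 8: H^(1/3)·(0.125H)^(1/3) = 8.
Solving, H = 64 and K = 8.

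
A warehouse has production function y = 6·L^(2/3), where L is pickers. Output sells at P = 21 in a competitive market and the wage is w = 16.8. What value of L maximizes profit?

L* = 125

MP_L = (2/3)·6·L^(-1/3) = 4·L^(-1/3).
Profit maximization for a price taker requires P·MP_L = w: 21·4·L^(-1/3) = 16.8.
So L^(-1/3) = 0.2, which gives L = 125.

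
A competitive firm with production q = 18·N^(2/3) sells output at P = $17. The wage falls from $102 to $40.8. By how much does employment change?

ΔN = 117

From P·MP_N = w with MP_N = 12·N^(-1/3), the labor demand is N(w) = (204/w)^(3).
At w = 102: N = 8. At w = 40.8: N = 125.
ΔN = 125 − 8 = 117.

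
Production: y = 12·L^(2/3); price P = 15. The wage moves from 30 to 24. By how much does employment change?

ΔL = 61

From P·MP_L = w with MP_L = 8·L^(-1/3), the labor demand is L(w) = (120/w)^(3).
At w = 30: L = 64. At w = 24: L = 125.
ΔL = 125 − 64 = 61.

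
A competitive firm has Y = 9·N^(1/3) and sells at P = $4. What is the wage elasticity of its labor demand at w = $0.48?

ε = -1.5

MP_N = (1/3)·9·N^(-2/3), so P·MP_N = w gives 12·N^(-2/3) = w.
Solving, N(w) = (12/w)^(3/2). This is a constant-elasticity form: N ∝ w^(−3/2), so ε = −3/2.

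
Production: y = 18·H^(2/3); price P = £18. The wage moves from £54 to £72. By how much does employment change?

ΔH = -37

From P·MP_H = w with MP_H = 12·H^(-1/3), the labor demand is H(w) = (216/w)^(3).
At w = 54: H = 64. At w = 72: H = 27.
ΔH = 27 − 64 = -37.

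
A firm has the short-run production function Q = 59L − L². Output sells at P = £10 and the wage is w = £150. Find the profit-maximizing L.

The marginal product of L is MP_L = 59 − 2L.
A price-taking firm hires until the value of the marginal product equals the wage: P·MP_L = w, so 10·(59 − 2L) = 150.
Then 59 − 2L = 15, giving L = 22.

L* = 22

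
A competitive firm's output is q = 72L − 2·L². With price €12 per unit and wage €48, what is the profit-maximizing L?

L* = 17

The marginal product of L is MP_L = 72 − 4L.
A price-taking firm hires until the value of the marginal product equals the wage: P·MP_L = w, so 12·(72 − 4L) = 48.
Then 72 − 4L = 4, giving L = 17.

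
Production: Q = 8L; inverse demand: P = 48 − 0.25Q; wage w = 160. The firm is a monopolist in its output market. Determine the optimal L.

Marginal revenue from the inverse demand is MR = 48 − 0.5Q.
The marginal product is MP_L = 8.
A monopolist hires until marginal revenue product equals the wage: MR·MP_L = w.
(48 − 4L)·8 = 160, so L = 7.

L* = 7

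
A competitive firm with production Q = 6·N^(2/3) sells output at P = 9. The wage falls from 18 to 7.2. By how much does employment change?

ΔN = 117

From P·MP_N = w with MP_N = 4·N^(-1/3), the labor demand is N(w) = (36/w)^(3).
At w = 18: N = 8. At w = 7.2: N = 125.
ΔN = 125 − 8 = 117.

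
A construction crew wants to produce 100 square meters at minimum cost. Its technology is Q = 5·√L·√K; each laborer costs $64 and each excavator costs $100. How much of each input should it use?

L* = 25, K* = 16

Cost minimization requires the marginal rate of technical substitution to equal the input-price ratio: MP_L/MP_K = w/r.
Here MP_L/MP_K = (1/2)·(K/L)/(1/2) = (K/L). Setting this equal to 64/100 = 0.64 gives K = 0.64L.
Substituting into Q = 100: 5·L^(1/2)·(0.64L)^(1/2) = 100.
Solving, L = 25 and K = 16.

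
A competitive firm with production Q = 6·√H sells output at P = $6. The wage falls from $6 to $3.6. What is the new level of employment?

From P·MP_H = w with MP_H = 3·H^(-1/2), the labor demand is H(w) = (18/w)^(2).
At w = 6: H = 9. At w = 3.6: H = 25.

H* = 25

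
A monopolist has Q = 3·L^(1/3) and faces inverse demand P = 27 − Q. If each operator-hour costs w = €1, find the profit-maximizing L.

L* = 27

Marginal revenue from the inverse demand is MR = 27 − 2Q.
The marginal product is MP_L = L^(-2/3).
A monopolist hires until marginal revenue product equals the wage: MR·MP_L = w.
At L, Q = 3·L^(1/3). Substituting and solving: (27 − 6·L^(1/3))·L^(-2/3) = 1 gives L = 27.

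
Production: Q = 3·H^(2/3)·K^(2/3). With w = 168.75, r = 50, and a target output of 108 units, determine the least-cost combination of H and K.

H* = 8, K* = 27

Cost minimization requires the marginal rate of technical substitution to equal the input-price ratio: MP_H/MP_K = w/r.
Here MP_H/MP_K = (2/3)·(K/H)/(2/3) = (K/H). Setting this equal to 168.75/50 = 3.375 gives K = 3.375H.
Substituting into Q = 108: 3·H^(2/3)·(3.375H)^(2/3) = 108.
Solving, H = 8 and K = 27.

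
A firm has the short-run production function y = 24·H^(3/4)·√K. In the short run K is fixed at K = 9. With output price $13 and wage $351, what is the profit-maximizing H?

H* = 16

With K = 9, MP_H = (3/4)·24·H^(-1/4)·9^(1/2) = 54·H^(-1/4).
Profit maximization for a price taker requires P·MP_H = w: 13·54·H^(-1/4) = 351.
So H^(-1/4) = 0.5, which gives H = 16.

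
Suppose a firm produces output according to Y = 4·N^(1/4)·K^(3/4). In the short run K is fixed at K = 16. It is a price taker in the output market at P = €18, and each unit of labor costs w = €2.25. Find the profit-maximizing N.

With K = 16, MP_N = (1/4)·4·N^(-3/4)·16^(3/4) = 8·N^(-3/4).
Profit maximization for a price taker requires P·MP_N = w: 18·8·N^(-3/4) = 2.25.
So N^(-3/4) = 0.015625, which gives N = 256.

N* = 256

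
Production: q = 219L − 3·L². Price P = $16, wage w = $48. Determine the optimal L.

The marginal product of L is MP_L = 219 − 6L.
A price-taking firm hires until the value of the marginal product equals the wage: P·MP_L = w, so 16·(219 − 6L) = 48.
Then 219 − 6L = 3, giving L = 36.

L* = 36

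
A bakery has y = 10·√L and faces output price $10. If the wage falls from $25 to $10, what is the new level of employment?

From P·MP_L = w with MP_L = 5·L^(-1/2), the labor demand is L(w) = (50/w)^(2).
At w = 25: L = 4. At w = 10: L = 25.

L* = 25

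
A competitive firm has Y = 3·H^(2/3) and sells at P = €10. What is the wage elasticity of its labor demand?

MP_H = (2/3)·3·H^(-1/3), so P·MP_H = w gives 20·H^(-1/3) = w.
Solving, H(w) = (20/w)^(3). This is a constant-elasticity form: H ∝ w^(−3), so ε = −3.

ε = -3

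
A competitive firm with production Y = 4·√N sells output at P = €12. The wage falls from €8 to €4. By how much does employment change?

From P·MP_N = w with MP_N = 2·N^(-1/2), the labor demand is N(w) = (24/w)^(2).
At w = 8: N = 9. At w = 4: N = 36.
ΔN = 36 − 9 = 27.

ΔN = 27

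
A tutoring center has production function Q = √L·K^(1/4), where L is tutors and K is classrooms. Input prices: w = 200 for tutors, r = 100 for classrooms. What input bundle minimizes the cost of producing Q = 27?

Cost minimization requires the marginal rate of technical substitution to equal the input-price ratio: MP_L/MP_K = w/r.
Here MP_L/MP_K = (1/2)·(K/L)/(1/4) = 2·(K/L). Setting this equal to 200/100 = 2 gives K = L.
Substituting into Q = 27: L^(1/2)·(L)^(1/4) = 27.
Solving, L = 81 and K = 81.

L* = 81, K* = 81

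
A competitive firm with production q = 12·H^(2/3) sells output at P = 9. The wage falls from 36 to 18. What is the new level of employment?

From P·MP_H = w with MP_H = 8·H^(-1/3), the labor demand is H(w) = (72/w)^(3).
At w = 36: H = 8. At w = 18: H = 64.

H* = 64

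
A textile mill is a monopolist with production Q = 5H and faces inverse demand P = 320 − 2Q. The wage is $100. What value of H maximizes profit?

H* = 15

Marginal revenue from the inverse demand is MR = 320 − 4Q.
The marginal product is MP_H = 5.
A monopolist hires until marginal revenue product equals the wage: MR·MP_H = w.
(320 − 20H)·5 = 100, so H = 15.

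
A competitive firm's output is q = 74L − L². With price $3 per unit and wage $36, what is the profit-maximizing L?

L* = 31

The marginal product of L is MP_L = 74 − 2L.
A price-taking firm hires until the value of the marginal product equals the wage: P·MP_L = w, so 3·(74 − 2L) = 36.
Then 74 − 2L = 12, giving L = 31.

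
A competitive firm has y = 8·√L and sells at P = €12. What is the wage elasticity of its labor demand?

ε = -2

MP_L = (1/2)·8·L^(-1/2), so P·MP_L = w gives 48·L^(-1/2) = w.
Solving, L(w) = (48/w)^(2). This is a constant-elasticity form: L ∝ w^(−2), so ε = −2.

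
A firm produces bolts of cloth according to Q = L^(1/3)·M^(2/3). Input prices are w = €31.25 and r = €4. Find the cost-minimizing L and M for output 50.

L* = 8, M* = 125

Cost minimization requires the marginal rate of technical substitution to equal the input-price ratio: MP_L/MP_M = w/r.
Here MP_L/MP_M = (1/3)·(M/L)/(2/3) = 0.5·(M/L). Setting this equal to 31.25/4 = 7.8125 gives M = 15.625L.
Substituting into Q = 50: L^(1/3)·(15.625L)^(2/3) = 50.
Solving, L = 8 and M = 125.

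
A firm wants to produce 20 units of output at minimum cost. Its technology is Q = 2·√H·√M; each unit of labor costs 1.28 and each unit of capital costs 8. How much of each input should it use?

Cost minimization requires the marginal rate of technical substitution to equal the input-price ratio: MP_H/MP_M = w/r.
Here MP_H/MP_M = (1/2)·(M/H)/(1/2) = (M/H). Setting this equal to 1.28/8 = 0.16 gives M = 0.16H.
Substituting into Q = 20: 2·H^(1/2)·(0.16H)^(1/2) = 20.
Solving, H = 25 and M = 4.

H* = 25, M* = 4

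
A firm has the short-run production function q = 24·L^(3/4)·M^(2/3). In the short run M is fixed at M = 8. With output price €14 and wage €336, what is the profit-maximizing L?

L* = 81

With M = 8, MP_L = (3/4)·24·L^(-1/4)·8^(2/3) = 72·L^(-1/4).
Profit maximization for a price taker requires P·MP_L = w: 14·72·L^(-1/4) = 336.
So L^(-1/4) = 1/3, which gives L = 81.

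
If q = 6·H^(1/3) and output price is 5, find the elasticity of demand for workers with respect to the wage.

ε = -1.5

MP_H = (1/3)·6·H^(-2/3), so P·MP_H = w gives 10·H^(-2/3) = w.
Solving, H(w) = (10/w)^(3/2). This is a constant-elasticity form: H ∝ w^(−3/2), so ε = −3/2.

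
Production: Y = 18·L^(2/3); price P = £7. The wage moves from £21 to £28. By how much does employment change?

ΔL = -37

From P·MP_L = w with MP_L = 12·L^(-1/3), the labor demand is L(w) = (84/w)^(3).
At w = 21: L = 64. At w = 28: L = 27.
ΔL = 27 − 64 = -37.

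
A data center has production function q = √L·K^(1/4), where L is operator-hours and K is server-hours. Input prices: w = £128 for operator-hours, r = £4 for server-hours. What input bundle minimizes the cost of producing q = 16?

L* = 16, K* = 256

Cost minimization requires the marginal rate of technical substitution to equal the input-price ratio: MP_L/MP_K = w/r.
Here MP_L/MP_K = (1/2)·(K/L)/(1/4) = 2·(K/L). Setting this equal to 128/4 = 32 gives K = 16L.
Substituting into q = 16: L^(1/2)·(16L)^(1/4) = 16.
Solving, L = 16 and K = 256.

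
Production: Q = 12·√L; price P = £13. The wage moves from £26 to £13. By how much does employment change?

ΔL = 27

From P·MP_L = w with MP_L = 6·L^(-1/2), the labor demand is L(w) = (78/w)^(2).
At w = 26: L = 9. At w = 13: L = 36.
ΔL = 36 − 9 = 27.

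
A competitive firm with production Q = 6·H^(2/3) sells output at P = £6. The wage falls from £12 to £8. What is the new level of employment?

H* = 27

From P·MP_H = w with MP_H = 4·H^(-1/3), the labor demand is H(w) = (24/w)^(3).
At w = 12: H = 8. At w = 8: H = 27.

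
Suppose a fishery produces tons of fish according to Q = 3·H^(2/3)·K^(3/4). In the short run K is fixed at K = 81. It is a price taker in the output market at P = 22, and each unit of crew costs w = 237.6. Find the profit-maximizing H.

H* = 125

With K = 81, MP_H = (2/3)·3·H^(-1/3)·81^(3/4) = 54·H^(-1/3).
Profit maximization for a price taker requires P·MP_H = w: 22·54·H^(-1/3) = 237.6.
So H^(-1/3) = 0.2, which gives H = 125.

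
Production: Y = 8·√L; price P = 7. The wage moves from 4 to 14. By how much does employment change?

From P·MP_L = w with MP_L = 4·L^(-1/2), the labor demand is L(w) = (28/w)^(2).
At w = 4: L = 49. At w = 14: L = 4.
ΔL = 4 − 49 = -45.

ΔL = -45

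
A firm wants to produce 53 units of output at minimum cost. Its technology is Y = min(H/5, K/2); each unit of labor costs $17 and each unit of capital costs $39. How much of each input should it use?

With a fixed-proportions technology, the cost-minimizing bundle uses no slack in either input: H/5 = K/2 = Y.
So H = 5·53 = 265 and K = 2·53 = 106.

H* = 265, K* = 106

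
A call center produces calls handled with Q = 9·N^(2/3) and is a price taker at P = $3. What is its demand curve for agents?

N(w) = 5832/w³

MP_N = (2/3)·9·N^(-1/3) = 6·N^(-1/3).
Setting P·MP_N = w: 18·N^(-1/3) = w.
Solving for N: N^(-1/3) = w/18, so N = (18/w)^(3).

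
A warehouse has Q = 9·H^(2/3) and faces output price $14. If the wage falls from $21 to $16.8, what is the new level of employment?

H* = 125

From P·MP_H = w with MP_H = 6·H^(-1/3), the labor demand is H(w) = (84/w)^(3).
At w = 21: H = 64. At w = 16.8: H = 125.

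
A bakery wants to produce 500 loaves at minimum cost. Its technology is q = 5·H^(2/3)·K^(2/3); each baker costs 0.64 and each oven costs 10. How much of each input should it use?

H* = 125, K* = 8

Cost minimization requires the marginal rate of technical substitution to equal the input-price ratio: MP_H/MP_K = w/r.
Here MP_H/MP_K = (2/3)·(K/H)/(2/3) = (K/H). Setting this equal to 0.64/10 = 0.064 gives K = 0.064H.
Substituting into q = 500: 5·H^(2/3)·(0.064H)^(2/3) = 500.
Solving, H = 125 and K = 8.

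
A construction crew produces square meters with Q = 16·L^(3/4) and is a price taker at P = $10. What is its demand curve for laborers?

MP_L = (3/4)·16·L^(-1/4) = 12·L^(-1/4).
Setting P·MP_L = w: 120·L^(-1/4) = w.
Solving for L: L^(-1/4) = w/120, so L = (120/w)^(4).

L(w) = (120/w)^(4)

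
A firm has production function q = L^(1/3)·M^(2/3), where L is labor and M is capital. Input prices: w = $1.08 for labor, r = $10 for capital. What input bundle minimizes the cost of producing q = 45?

Cost minimization requires the marginal rate of technical substitution to equal the input-price ratio: MP_L/MP_M = w/r.
Here MP_L/MP_M = (1/3)·(M/L)/(2/3) = 0.5·(M/L). Setting this equal to 1.08/10 = 0.108 gives M = 0.216L.
Substituting into q = 45: L^(1/3)·(0.216L)^(2/3) = 45.
Solving, L = 125 and M = 27.

L* = 125, M* = 27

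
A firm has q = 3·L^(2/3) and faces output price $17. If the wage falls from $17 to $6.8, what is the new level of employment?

From P·MP_L = w with MP_L = 2·L^(-1/3), the labor demand is L(w) = (34/w)^(3).
At w = 17: L = 8. At w = 6.8: L = 125.

L* = 125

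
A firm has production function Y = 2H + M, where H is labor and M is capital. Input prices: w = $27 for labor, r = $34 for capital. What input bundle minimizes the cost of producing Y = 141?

The inputs are perfect substitutes, so the firm uses whichever has the lower cost per unit of output.
Cost per unit of output via H is 13.5; via M it is 34. H is cheaper.
Producing Y = 141 with H alone: H = 70.5, M = 0.

H* = 70.5, M* = 0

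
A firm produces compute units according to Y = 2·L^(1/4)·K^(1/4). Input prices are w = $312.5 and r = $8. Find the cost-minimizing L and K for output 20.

Cost minimization requires the marginal rate of technical substitution to equal the input-price ratio: MP_L/MP_K = w/r.
Here MP_L/MP_K = (1/4)·(K/L)/(1/4) = (K/L). Setting this equal to 312.5/8 = 39.0625 gives K = 39.0625L.
Substituting into Y = 20: 2·L^(1/4)·(39.0625L)^(1/4) = 20.
Solving, L = 16 and K = 625.

L* = 16, K* = 625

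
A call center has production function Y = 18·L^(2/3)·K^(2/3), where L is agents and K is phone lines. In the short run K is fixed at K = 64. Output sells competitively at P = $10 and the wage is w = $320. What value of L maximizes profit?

L* = 216

With K = 64, MP_L = (2/3)·18·L^(-1/3)·64^(2/3) = 192·L^(-1/3).
Profit maximization for a price taker requires P·MP_L = w: 10·192·L^(-1/3) = 320.
So L^(-1/3) = 1/6, which gives L = 216.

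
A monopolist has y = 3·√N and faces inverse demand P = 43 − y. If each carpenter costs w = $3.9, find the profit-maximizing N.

Marginal revenue from the inverse demand is MR = 43 − 2y.
The marginal product is MP_N = 1.5·N^(-1/2).
A monopolist hires until marginal revenue product equals the wage: MR·MP_N = w.
At N, y = 3·√N. Substituting and solving: (43 − 6·√N)·1.5·N^(-1/2) = 3.9 gives N = 25.

N* = 25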